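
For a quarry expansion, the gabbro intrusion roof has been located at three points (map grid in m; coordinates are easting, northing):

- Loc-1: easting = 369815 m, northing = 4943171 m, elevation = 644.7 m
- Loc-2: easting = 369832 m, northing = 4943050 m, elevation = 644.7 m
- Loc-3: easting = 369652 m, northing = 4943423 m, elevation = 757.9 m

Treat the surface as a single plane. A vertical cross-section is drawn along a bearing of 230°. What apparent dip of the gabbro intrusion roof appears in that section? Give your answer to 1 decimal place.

37.2°

Two edge vectors: Loc-1→Loc-2 = (17, -121, 0), Loc-1→Loc-3 = (-163, 252, 113.2).
Normal n = (Loc-1→Loc-2) × (Loc-1→Loc-3) = (-13697.2, -1924.4, -15439).
So ∂z/∂easting = −n_x/n_z = −0.88718 and ∂z/∂northing = −n_y/n_z = −0.12465.
Unit vector along 230° is (sin 230°, cos 230°) = (-0.7660, -0.6428).
Slope in that direction = a·(-0.7660) + b·(-0.6428) = 0.75974.
Apparent dip = arctan|0.75974| = 37.2° (true dip is 41.9°, so apparent ≤ true as expected).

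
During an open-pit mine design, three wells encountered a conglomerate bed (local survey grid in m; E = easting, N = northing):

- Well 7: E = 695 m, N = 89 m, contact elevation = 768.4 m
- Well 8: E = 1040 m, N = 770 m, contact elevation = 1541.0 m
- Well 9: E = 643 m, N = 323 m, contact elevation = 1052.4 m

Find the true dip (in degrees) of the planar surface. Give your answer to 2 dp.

50.06°

Let the plane be z = a·E + b·N + c.
Well 8−Well 7: 345a + 681b = 772.6;  Well 9−Well 7: −52a + 234b = 284.
Solving gives a = −0.10862, b = 1.18954.
Gradient magnitude |∇z| = √(a² + b²) = √(0.01180 + 1.41500) = 1.19449.
True dip = arctan(1.19449) = 50.06°, dipping toward S (azimuth ≈ 175°).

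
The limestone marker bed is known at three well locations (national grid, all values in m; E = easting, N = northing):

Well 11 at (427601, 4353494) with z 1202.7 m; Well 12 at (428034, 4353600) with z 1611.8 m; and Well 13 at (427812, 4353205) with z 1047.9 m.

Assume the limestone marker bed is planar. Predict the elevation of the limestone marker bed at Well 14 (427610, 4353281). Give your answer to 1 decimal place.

987.5 m

Two edge vectors: Well 11→Well 12 = (433, 106, 409.1), Well 11→Well 13 = (211, -289, -154.8).
Normal n = (Well 11→Well 12) × (Well 11→Well 13) = (101821.1, 153348.5, -147503).
So ∂z/∂E = −n_x/n_z = 0.690298502 and ∂z/∂N = −n_y/n_z = 1.039629702.
Intercept c from Well 11: 1202.7 − 295172.33 − 4526021.67 = −4819991.30.
At (427610, 4353281): z = 295178.5 + 4525800.2 − 4819991.30 = 987.5 m.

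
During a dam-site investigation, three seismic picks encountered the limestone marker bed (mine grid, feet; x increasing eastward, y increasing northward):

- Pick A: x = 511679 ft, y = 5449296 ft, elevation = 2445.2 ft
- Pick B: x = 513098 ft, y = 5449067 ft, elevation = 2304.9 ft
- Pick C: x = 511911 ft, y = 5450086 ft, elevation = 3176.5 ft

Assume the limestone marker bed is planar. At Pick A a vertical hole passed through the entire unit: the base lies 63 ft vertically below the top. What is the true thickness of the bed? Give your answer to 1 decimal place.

Two edge vectors: Pick A→Pick B = (1419, -229, -140.3), Pick A→Pick C = (232, 790, 731.3).
Normal n = (Pick A→Pick B) × (Pick A→Pick C) = (-56630.7, -1070264.3, 1174138).
So ∂z/∂x = −n_x/n_z = 0.04823 and ∂z/∂y = −n_y/n_z = 0.91153.
|∇z| = √(a²+b²) = 0.91281, so dip δ = arctan(0.91281) = 42.39°.
True thickness = vertical thickness × cos δ = 63 × cos 42.39° = 46.5 ft.

46.5 ft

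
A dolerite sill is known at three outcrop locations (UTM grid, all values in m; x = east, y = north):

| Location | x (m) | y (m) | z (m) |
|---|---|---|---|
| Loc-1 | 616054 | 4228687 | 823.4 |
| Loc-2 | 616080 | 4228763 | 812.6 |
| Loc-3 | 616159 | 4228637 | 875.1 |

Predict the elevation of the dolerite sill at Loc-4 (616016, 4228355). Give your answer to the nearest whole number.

Let the plane be z = a·x + b·y + c.
Loc-2−Loc-1: 26a + 76b = −10.8;  Loc-3−Loc-1: 105a − 50b = 51.7.
Solving gives a = 0.36521552, b = −0.26704741.
Then c = 823.4 − a·616054 − b·4228687 = 905090.85.
At (616016, 4228355): z = 224978.6 − 1129171.3 + 905090.85 = 898.2 m.

898 m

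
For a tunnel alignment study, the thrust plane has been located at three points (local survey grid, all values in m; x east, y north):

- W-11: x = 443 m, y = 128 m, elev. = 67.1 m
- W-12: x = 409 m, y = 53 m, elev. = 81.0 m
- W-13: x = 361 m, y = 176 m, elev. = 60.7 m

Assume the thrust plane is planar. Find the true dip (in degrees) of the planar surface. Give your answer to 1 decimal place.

Let the plane be z = a·x + b·y + c.
W-12−W-11: −34a − 75b = 13.9;  W-13−W-11: −82a + 48b = −6.4.
Solving gives a = −0.02406, b = −0.17443.
Gradient magnitude |∇z| = √(a² + b²) = √(0.00058 + 0.03043) = 0.17608.
True dip = arctan(0.17608) = 10.0°, dipping toward N (azimuth ≈ 008°).

10.0°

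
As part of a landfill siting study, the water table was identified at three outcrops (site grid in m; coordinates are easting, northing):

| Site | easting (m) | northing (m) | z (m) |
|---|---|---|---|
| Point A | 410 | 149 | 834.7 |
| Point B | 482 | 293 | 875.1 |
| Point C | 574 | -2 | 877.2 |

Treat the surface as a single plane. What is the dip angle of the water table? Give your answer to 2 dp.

Two edge vectors: Point A→Point B = (72, 144, 40.4), Point A→Point C = (164, -151, 42.5).
Normal n = (Point A→Point B) × (Point A→Point C) = (12220.4, 3565.6, -34488).
So ∂z/∂easting = −n_x/n_z = 0.35434 and ∂z/∂northing = −n_y/n_z = 0.10339.
Gradient magnitude |∇z| = √(a² + b²) = √(0.12556 + 0.01069) = 0.36911.
True dip = arctan(0.36911) = 20.26°, dipping toward WSW (azimuth ≈ 254°).

20.26°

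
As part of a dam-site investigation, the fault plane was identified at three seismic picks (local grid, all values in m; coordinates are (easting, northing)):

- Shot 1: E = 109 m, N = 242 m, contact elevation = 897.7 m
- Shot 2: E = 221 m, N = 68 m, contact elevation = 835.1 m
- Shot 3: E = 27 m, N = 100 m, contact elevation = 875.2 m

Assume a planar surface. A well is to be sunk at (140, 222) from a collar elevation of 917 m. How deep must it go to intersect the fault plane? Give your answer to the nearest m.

29 m

Two edge vectors: Shot 1→Shot 2 = (112, -174, -62.6), Shot 1→Shot 3 = (-82, -142, -22.5).
Normal n = (Shot 1→Shot 2) × (Shot 1→Shot 3) = (-4974.2, 7653.2, -30172).
So ∂z/∂E = −n_x/n_z = −0.16486 and ∂z/∂N = −n_y/n_z = 0.25365.
Intercept c from Shot 1: 897.7 + 17.97 − 61.38 = 854.29.
At (140, 222): z_contact = −23.1 + 56.3 + 854.29 = 887.5 m.
Depth below ground = 917 − 887.5 = 29 m.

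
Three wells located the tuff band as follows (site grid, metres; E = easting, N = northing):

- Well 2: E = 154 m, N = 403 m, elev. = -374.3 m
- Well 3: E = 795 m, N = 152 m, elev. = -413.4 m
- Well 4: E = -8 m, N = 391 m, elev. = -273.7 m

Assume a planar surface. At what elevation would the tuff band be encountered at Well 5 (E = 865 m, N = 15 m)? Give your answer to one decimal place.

Let the plane be z = a·E + b·N + c.
Well 3−Well 2: 641a − 251b = −39.1;  Well 4−Well 2: −162a − 12b = 100.6.
Solving gives a = −0.53191, b = −1.20260.
Then c = -374.3 − a·154 − b·403 = 192.26.
At (865, 15): z = −460.1 − 18.0 + 192.26 = -285.9 m.

-285.9 m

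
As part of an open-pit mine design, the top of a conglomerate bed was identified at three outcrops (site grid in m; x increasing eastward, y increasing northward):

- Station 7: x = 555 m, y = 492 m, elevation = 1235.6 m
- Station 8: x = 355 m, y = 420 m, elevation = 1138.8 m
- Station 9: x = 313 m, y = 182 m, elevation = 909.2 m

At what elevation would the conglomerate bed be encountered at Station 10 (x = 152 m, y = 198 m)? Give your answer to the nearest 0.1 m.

900.7 m

Two edge vectors: Station 7→Station 8 = (-200, -72, -96.8), Station 7→Station 9 = (-242, -310, -326.4).
Normal n = (Station 7→Station 8) × (Station 7→Station 9) = (-6507.2, -41854.4, 44576).
So ∂z/∂x = −n_x/n_z = 0.14598 and ∂z/∂y = −n_y/n_z = 0.93894.
Intercept c from Station 7: 1235.6 − 81.02 − 461.96 = 692.62.
At (152, 198): z = 22.2 + 185.9 + 692.62 = 900.7 m.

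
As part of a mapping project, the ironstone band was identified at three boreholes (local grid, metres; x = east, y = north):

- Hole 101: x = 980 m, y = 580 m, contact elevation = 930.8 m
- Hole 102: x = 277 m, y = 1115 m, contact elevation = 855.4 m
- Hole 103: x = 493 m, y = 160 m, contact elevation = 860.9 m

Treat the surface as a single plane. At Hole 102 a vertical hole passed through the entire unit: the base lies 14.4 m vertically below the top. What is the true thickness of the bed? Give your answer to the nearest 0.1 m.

Let the plane be z = a·x + b·y + c.
Hole 102−Hole 101: −703a + 535b = −75.4;  Hole 103−Hole 101: −487a − 420b = −69.9.
Solving gives a = 0.12426, b = 0.02235.
|∇z| = √(a²+b²) = 0.12625, so dip δ = arctan(0.12625) = 7.20°.
True thickness = vertical thickness × cos δ = 14.4 × cos 7.20° = 14.3 m.

14.3 m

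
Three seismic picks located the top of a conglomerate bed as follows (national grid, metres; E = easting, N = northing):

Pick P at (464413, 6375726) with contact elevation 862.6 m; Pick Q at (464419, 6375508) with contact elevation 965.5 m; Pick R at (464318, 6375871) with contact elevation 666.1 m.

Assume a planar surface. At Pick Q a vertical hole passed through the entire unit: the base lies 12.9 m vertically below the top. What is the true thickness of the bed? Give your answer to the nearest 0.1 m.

7.2 m

Let the plane be z = a·E + b·N + c.
Pick Q−Pick P: 6a − 218b = 102.9;  Pick R−Pick P: −95a + 145b = −196.5.
Solving gives a = 1.40708, b = −0.43329.
|∇z| = √(a²+b²) = 1.47228, so dip δ = arctan(1.47228) = 55.81°.
True thickness = vertical thickness × cos δ = 12.9 × cos 55.81° = 7.2 m.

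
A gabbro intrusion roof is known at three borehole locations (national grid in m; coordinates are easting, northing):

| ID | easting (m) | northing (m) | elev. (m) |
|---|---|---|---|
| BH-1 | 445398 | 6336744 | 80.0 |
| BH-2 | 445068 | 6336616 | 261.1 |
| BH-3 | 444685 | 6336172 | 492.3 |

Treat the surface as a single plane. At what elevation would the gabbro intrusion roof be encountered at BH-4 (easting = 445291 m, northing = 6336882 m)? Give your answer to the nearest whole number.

126 m

Two edge vectors: BH-1→BH-2 = (-330, -128, 181.1), BH-1→BH-3 = (-713, -572, 412.3).
Normal n = (BH-1→BH-2) × (BH-1→BH-3) = (50814.8, 6934.7, 97496).
So ∂z/∂easting = −n_x/n_z = −0.52119882 and ∂z/∂northing = −n_y/n_z = −0.07112805.
Intercept c from BH-1: 80 + 232140.91 + 450720.22 = 682941.13.
At (445291, 6336882): z = −232085.1 − 450730.0 + 682941.13 = 126.0 m.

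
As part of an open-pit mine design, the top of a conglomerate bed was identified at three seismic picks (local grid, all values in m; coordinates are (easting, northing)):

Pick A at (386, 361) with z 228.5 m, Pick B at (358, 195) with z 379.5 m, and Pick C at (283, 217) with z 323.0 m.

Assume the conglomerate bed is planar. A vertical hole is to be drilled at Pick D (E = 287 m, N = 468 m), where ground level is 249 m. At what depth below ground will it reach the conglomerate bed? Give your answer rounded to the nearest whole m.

172 m

Two edge vectors: Pick A→Pick B = (-28, -166, 151), Pick A→Pick C = (-103, -144, 94.5).
Normal n = (Pick A→Pick B) × (Pick A→Pick C) = (6057, -12907, -13066).
So ∂z/∂E = −n_x/n_z = 0.46357 and ∂z/∂N = −n_y/n_z = −0.98783.
Intercept c from Pick A: 228.5 − 178.94 + 356.61 = 406.17.
At (287, 468): z_contact = 133.0 − 462.3 + 406.17 = 76.9 m.
Depth below ground = 249 − 76.9 = 172 m.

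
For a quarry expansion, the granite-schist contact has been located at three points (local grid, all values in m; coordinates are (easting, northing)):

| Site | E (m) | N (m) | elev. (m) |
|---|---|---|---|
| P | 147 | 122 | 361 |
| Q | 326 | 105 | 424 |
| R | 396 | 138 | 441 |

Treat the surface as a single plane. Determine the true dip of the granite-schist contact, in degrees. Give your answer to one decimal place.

21.1°

Two edge vectors: P→Q = (179, -17, 63), P→R = (249, 16, 80).
Normal n = (P→Q) × (P→R) = (-2368, 1367, 7097).
So ∂z/∂E = −n_x/n_z = 0.33366 and ∂z/∂N = −n_y/n_z = −0.19262.
Gradient magnitude |∇z| = √(a² + b²) = √(0.11133 + 0.03710) = 0.38527.
True dip = arctan(0.38527) = 21.1°, dipping toward WNW (azimuth ≈ 300°).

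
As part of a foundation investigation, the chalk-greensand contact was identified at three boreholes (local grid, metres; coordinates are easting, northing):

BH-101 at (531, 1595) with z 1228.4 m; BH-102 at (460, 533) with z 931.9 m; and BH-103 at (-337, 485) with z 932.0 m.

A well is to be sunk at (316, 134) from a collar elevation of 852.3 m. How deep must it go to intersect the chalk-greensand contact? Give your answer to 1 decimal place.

29.8 m

Let the plane be z = a·easting + b·northing + c.
BH-102−BH-101: −71a − 1062b = −296.5;  BH-103−BH-101: −868a − 1110b = −296.4.
Solving gives a = −0.017008, b = 0.280327.
Then c = 1228.4 − a·531 − b·1595 = 790.31.
At (316, 134): z_contact = −5.37 + 37.56 + 790.31 = 822.50 m.
Depth below ground = 852.3 − 822.50 = 29.8 m.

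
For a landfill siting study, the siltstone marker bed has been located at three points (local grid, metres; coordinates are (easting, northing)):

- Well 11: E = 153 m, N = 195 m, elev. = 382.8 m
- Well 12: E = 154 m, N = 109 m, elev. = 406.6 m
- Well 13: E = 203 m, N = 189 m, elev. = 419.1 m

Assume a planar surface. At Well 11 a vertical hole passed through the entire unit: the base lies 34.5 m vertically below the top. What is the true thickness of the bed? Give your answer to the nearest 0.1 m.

27.7 m

Two edge vectors: Well 11→Well 12 = (1, -86, 23.8), Well 11→Well 13 = (50, -6, 36.3).
Normal n = (Well 11→Well 12) × (Well 11→Well 13) = (-2979, 1153.7, 4294).
So ∂z/∂E = −n_x/n_z = 0.69376 and ∂z/∂N = −n_y/n_z = −0.26868.
|∇z| = √(a²+b²) = 0.74397, so dip δ = arctan(0.74397) = 36.65°.
True thickness = vertical thickness × cos δ = 34.5 × cos 36.65° = 27.7 m.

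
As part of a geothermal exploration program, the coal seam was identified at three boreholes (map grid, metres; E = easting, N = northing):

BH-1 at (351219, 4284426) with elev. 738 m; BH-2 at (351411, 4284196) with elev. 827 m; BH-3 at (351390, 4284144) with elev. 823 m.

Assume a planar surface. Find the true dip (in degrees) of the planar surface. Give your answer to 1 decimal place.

Two edge vectors: BH-1→BH-2 = (192, -230, 89), BH-1→BH-3 = (171, -282, 85).
Normal n = (BH-1→BH-2) × (BH-1→BH-3) = (5548, -1101, -14814).
So ∂z/∂E = −n_x/n_z = 0.37451 and ∂z/∂N = −n_y/n_z = −0.07432.
Gradient magnitude |∇z| = √(a² + b²) = √(0.14026 + 0.00552) = 0.38181.
True dip = arctan(0.38181) = 20.9°, dipping toward W (azimuth ≈ 281°).

20.9°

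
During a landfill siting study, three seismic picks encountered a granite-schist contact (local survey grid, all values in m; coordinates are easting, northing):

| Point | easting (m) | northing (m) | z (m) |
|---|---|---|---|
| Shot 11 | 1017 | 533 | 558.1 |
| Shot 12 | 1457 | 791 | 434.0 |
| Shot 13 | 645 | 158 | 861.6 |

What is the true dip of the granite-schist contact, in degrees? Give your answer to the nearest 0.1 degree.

53.4°

Two edge vectors: Shot 11→Shot 12 = (440, 258, -124.1), Shot 11→Shot 13 = (-372, -375, 303.5).
Normal n = (Shot 11→Shot 12) × (Shot 11→Shot 13) = (31765.5, -87374.8, -69024).
So ∂z/∂easting = −n_x/n_z = 0.46021 and ∂z/∂northing = −n_y/n_z = −1.26586.
Gradient magnitude |∇z| = √(a² + b²) = √(0.21179 + 1.60240) = 1.34692.
True dip = arctan(1.34692) = 53.4°, dipping toward NNW (azimuth ≈ 340°).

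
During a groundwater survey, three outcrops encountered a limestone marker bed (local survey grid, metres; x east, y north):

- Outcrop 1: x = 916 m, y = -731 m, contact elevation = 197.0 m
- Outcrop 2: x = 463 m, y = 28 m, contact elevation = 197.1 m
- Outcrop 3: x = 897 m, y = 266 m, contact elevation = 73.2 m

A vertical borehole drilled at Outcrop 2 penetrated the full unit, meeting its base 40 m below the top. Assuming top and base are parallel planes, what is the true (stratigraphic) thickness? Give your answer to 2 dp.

Let the plane be z = a·x + b·y + c.
Outcrop 2−Outcrop 1: −453a + 759b = 0.1;  Outcrop 3−Outcrop 1: −19a + 997b = −123.8.
Solving gives a = −0.21514, b = −0.12827.
|∇z| = √(a²+b²) = 0.25048, so dip δ = arctan(0.25048) = 14.06°.
True thickness = vertical thickness × cos δ = 40 × cos 14.06° = 38.80 m.

38.80 m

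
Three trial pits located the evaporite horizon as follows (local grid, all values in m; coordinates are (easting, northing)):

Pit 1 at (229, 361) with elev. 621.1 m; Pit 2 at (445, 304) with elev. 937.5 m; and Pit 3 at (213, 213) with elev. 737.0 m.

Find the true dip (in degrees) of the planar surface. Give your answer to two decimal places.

56.79°

Two edge vectors: Pit 1→Pit 2 = (216, -57, 316.4), Pit 1→Pit 3 = (-16, -148, 115.9).
Normal n = (Pit 1→Pit 2) × (Pit 1→Pit 3) = (40220.9, -30096.8, -32880).
So ∂z/∂E = −n_x/n_z = 1.22326 and ∂z/∂N = −n_y/n_z = −0.91535.
Gradient magnitude |∇z| = √(a² + b²) = √(1.49637 + 0.83787) = 1.52782.
True dip = arctan(1.52782) = 56.79°, dipping toward NW (azimuth ≈ 307°).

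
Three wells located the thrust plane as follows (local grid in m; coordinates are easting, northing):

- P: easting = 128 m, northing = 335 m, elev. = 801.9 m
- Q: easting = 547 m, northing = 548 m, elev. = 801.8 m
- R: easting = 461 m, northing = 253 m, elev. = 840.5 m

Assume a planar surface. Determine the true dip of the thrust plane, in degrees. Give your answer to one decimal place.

9.8°

Let the plane be z = a·easting + b·northing + c.
Q−P: 419a + 213b = −0.1;  R−P: 333a − 82b = 38.6.
Solving gives a = 0.07801, b = −0.15393.
Gradient magnitude |∇z| = √(a² + b²) = √(0.00609 + 0.02369) = 0.17257.
True dip = arctan(0.17257) = 9.8°, dipping toward NNW (azimuth ≈ 333°).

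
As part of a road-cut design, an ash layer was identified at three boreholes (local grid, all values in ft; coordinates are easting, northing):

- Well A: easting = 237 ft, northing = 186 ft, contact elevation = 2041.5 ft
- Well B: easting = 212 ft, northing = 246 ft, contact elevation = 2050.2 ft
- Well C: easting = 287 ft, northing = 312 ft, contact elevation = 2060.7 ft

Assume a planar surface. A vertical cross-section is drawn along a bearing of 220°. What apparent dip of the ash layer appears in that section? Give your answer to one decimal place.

Let the plane be z = a·easting + b·northing + c.
Well B−Well A: −25a + 60b = 8.7;  Well C−Well A: 50a + 126b = 19.2.
Solving gives a = 0.00907, b = 0.14878.
Unit vector along 220° is (sin 220°, cos 220°) = (-0.6428, -0.7660).
Slope in that direction = a·(-0.6428) + b·(-0.7660) = −0.11980.
Apparent dip = arctan|0.11980| = 6.8° (true dip is 8.5°, so apparent ≤ true as expected).

6.8°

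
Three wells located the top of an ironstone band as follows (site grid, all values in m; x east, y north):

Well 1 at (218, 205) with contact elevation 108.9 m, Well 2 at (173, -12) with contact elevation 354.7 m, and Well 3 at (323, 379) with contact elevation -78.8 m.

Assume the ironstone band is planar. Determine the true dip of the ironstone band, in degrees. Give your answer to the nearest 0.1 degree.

Two edge vectors: Well 1→Well 2 = (-45, -217, 245.8), Well 1→Well 3 = (105, 174, -187.7).
Normal n = (Well 1→Well 2) × (Well 1→Well 3) = (-2038.3, 17362.5, 14955).
So ∂z/∂x = −n_x/n_z = 0.13630 and ∂z/∂y = −n_y/n_z = −1.16098.
Gradient magnitude |∇z| = √(a² + b²) = √(0.01858 + 1.34788) = 1.16896.
True dip = arctan(1.16896) = 49.5°, dipping toward N (azimuth ≈ 353°).

49.5°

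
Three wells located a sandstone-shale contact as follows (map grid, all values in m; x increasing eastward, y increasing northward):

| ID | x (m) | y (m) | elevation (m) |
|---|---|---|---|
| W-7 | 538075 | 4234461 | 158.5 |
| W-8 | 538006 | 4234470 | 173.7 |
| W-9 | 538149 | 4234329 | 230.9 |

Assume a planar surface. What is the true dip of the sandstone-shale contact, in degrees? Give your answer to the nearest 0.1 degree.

Two edge vectors: W-7→W-8 = (-69, 9, 15.2), W-7→W-9 = (74, -132, 72.4).
Normal n = (W-7→W-8) × (W-7→W-9) = (2658, 6120.4, 8442).
So ∂z/∂x = −n_x/n_z = −0.31485 and ∂z/∂y = −n_y/n_z = −0.72499.
Gradient magnitude |∇z| = √(a² + b²) = √(0.09913 + 0.52562) = 0.79041.
True dip = arctan(0.79041) = 38.3°, dipping toward NNE (azimuth ≈ 023°).

38.3°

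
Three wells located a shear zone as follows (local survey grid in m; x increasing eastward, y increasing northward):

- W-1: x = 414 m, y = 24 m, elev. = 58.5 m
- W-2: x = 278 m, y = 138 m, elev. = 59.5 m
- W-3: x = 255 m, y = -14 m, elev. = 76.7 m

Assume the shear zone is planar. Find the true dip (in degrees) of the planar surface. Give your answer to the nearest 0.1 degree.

Two edge vectors: W-1→W-2 = (-136, 114, 1), W-1→W-3 = (-159, -38, 18.2).
Normal n = (W-1→W-2) × (W-1→W-3) = (2112.8, 2316.2, 23294).
So ∂z/∂x = −n_x/n_z = −0.09070 and ∂z/∂y = −n_y/n_z = −0.09943.
Gradient magnitude |∇z| = √(a² + b²) = √(0.00823 + 0.00989) = 0.13459.
True dip = arctan(0.13459) = 7.7°, dipping toward NE (azimuth ≈ 042°).

7.7°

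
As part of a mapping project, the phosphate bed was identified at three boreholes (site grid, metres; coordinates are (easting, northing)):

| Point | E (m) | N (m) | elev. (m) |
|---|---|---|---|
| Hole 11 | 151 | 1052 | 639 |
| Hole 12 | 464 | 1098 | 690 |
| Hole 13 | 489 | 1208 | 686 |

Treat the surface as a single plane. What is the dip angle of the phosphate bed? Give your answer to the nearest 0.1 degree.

10.8°

Two edge vectors: Hole 11→Hole 12 = (313, 46, 51), Hole 11→Hole 13 = (338, 156, 47).
Normal n = (Hole 11→Hole 12) × (Hole 11→Hole 13) = (-5794, 2527, 33280).
So ∂z/∂E = −n_x/n_z = 0.17410 and ∂z/∂N = −n_y/n_z = −0.07593.
Gradient magnitude |∇z| = √(a² + b²) = √(0.03031 + 0.00577) = 0.18994.
True dip = arctan(0.18994) = 10.8°, dipping toward WNW (azimuth ≈ 294°).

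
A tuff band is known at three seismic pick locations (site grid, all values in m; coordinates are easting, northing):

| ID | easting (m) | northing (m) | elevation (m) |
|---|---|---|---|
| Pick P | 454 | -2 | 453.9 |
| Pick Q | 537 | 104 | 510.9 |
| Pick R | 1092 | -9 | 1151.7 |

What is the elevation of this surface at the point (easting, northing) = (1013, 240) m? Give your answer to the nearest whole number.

Two edge vectors: Pick P→Pick Q = (83, 106, 57), Pick P→Pick R = (638, -7, 697.8).
Normal n = (Pick P→Pick Q) × (Pick P→Pick R) = (74365.8, -21551.4, -68209).
So ∂z/∂easting = −n_x/n_z = 1.09026 and ∂z/∂northing = −n_y/n_z = −0.31596.
Intercept c from Pick P: 453.9 − 494.98 − 0.63 = −41.71.
At (1013, 240): z = 1104.4 − 75.8 − 41.71 = 986.9 m.

987 m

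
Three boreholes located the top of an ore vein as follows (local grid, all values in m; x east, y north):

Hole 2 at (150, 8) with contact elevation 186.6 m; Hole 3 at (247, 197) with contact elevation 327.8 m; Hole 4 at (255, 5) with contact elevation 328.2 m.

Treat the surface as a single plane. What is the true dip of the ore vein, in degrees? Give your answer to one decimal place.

53.5°

Let the plane be z = a·x + b·y + c.
Hole 3−Hole 2: 97a + 189b = 141.2;  Hole 4−Hole 2: 105a − 3b = 141.6.
Solving gives a = 1.35012, b = 0.05417.
Gradient magnitude |∇z| = √(a² + b²) = √(1.82282 + 0.00293) = 1.35121.
True dip = arctan(1.35121) = 53.5°, dipping toward W (azimuth ≈ 268°).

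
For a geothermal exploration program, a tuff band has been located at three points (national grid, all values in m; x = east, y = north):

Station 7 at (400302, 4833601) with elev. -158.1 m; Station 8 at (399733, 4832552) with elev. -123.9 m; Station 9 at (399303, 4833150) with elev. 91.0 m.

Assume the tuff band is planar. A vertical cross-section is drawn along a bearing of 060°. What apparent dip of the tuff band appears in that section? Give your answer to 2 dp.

Let the plane be z = a·x + b·y + c.
Station 8−Station 7: −569a − 1049b = 34.2;  Station 9−Station 7: −999a − 451b = 249.1.
Solving gives a = −0.31072, b = 0.13594.
Unit vector along 060° is (sin 60°, cos 60°) = (0.8660, 0.5000).
Slope in that direction = a·(0.8660) + b·(0.5000) = −0.20112.
Apparent dip = arctan|0.20112| = 11.37° (true dip is 18.7°, so apparent ≤ true as expected).

11.37°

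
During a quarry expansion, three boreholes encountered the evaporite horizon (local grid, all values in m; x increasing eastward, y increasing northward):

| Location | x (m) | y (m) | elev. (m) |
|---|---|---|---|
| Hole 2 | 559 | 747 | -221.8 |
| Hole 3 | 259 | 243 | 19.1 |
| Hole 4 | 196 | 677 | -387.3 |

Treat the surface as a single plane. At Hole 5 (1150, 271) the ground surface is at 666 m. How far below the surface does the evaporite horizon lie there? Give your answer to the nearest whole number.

Let the plane be z = a·x + b·y + c.
Hole 3−Hole 2: −300a − 504b = 240.9;  Hole 4−Hole 2: −363a − 70b = −165.5.
Solving gives a = 0.61916, b = −0.84653.
Then c = -221.8 − a·559 − b·747 = 64.44.
At (1150, 271): z_contact = 712.0 − 229.4 + 64.44 = 547.1 m.
Depth below ground = 666 − 547.1 = 119 m.

119 m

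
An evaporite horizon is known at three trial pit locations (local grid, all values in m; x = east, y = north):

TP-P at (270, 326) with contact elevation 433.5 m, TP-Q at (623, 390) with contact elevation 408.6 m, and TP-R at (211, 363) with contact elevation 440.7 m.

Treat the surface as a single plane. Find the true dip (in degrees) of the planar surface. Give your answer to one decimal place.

5.9°

Two edge vectors: TP-P→TP-Q = (353, 64, -24.9), TP-P→TP-R = (-59, 37, 7.2).
Normal n = (TP-P→TP-Q) × (TP-P→TP-R) = (1382.1, -1072.5, 16837).
So ∂z/∂x = −n_x/n_z = −0.08209 and ∂z/∂y = −n_y/n_z = 0.06370.
Gradient magnitude |∇z| = √(a² + b²) = √(0.00674 + 0.00406) = 0.10390.
True dip = arctan(0.10390) = 5.9°, dipping toward SE (azimuth ≈ 128°).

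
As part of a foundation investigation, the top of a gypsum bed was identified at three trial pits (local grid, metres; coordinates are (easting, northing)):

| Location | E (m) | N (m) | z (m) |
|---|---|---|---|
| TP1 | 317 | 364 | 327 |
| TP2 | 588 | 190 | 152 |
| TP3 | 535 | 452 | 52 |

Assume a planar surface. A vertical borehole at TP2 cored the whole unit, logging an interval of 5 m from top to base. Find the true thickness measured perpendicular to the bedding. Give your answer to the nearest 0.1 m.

Let the plane be z = a·E + b·N + c.
TP2−TP1: 271a − 174b = −175;  TP3−TP1: 218a + 88b = −275.
Solving gives a = −1.02379, b = −0.58878.
|∇z| = √(a²+b²) = 1.18102, so dip δ = arctan(1.18102) = 49.74°.
True thickness = vertical thickness × cos δ = 5 × cos 49.74° = 3.2 m.

3.2 m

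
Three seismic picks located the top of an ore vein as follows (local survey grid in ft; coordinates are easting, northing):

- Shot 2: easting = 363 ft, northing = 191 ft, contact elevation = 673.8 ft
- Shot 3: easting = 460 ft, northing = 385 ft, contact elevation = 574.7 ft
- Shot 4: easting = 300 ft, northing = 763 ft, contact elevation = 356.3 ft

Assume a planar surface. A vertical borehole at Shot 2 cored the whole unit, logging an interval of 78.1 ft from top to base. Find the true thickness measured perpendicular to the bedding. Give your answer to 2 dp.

Let the plane be z = a·easting + b·northing + c.
Shot 3−Shot 2: 97a + 194b = −99.1;  Shot 4−Shot 2: −63a + 572b = −317.5.
Solving gives a = 0.07252, b = −0.54708.
|∇z| = √(a²+b²) = 0.55187, so dip δ = arctan(0.55187) = 28.89°.
True thickness = vertical thickness × cos δ = 78.1 × cos 28.89° = 68.38 ft.

68.38 ft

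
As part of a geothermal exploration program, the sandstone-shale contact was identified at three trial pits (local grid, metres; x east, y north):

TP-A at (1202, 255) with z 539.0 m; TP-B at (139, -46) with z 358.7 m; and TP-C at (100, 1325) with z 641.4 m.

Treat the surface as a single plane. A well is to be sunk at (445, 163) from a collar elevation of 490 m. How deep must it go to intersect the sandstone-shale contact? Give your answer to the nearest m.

54 m

Let the plane be z = a·x + b·y + c.
TP-B−TP-A: −1063a − 301b = −180.3;  TP-C−TP-A: −1102a + 1070b = 102.4.
Solving gives a = 0.11034, b = 0.20934.
Then c = 539 − a·1202 − b·255 = 352.99.
At (445, 163): z_contact = 49.1 + 34.1 + 352.99 = 436.2 m.
Depth below ground = 490 − 436.2 = 54 m.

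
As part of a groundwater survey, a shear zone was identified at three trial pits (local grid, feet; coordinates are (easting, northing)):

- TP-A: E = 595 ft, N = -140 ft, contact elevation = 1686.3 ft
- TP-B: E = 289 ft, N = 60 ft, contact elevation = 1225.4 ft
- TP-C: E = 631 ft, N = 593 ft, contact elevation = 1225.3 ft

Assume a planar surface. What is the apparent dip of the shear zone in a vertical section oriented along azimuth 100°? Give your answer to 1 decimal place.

49.3°

Let the plane be z = a·E + b·N + c.
TP-B−TP-A: −306a + 200b = −460.9;  TP-C−TP-A: 36a + 733b = −461.
Solving gives a = 1.06109, b = −0.68104.
Unit vector along 100° is (sin 100°, cos 100°) = (0.9848, -0.1736).
Slope in that direction = a·(0.9848) + b·(-0.1736) = 1.16323.
Apparent dip = arctan|1.16323| = 49.3° (true dip is 51.6°, so apparent ≤ true as expected).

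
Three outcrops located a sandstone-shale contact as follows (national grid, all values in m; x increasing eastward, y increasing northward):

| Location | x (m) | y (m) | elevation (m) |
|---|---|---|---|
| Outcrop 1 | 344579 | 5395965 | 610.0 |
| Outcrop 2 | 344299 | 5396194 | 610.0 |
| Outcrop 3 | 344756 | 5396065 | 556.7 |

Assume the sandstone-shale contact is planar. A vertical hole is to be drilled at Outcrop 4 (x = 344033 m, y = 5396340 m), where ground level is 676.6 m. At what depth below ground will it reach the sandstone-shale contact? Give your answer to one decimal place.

51.0 m

Two edge vectors: Outcrop 1→Outcrop 2 = (-280, 229, 0), Outcrop 1→Outcrop 3 = (177, 100, -53.3).
Normal n = (Outcrop 1→Outcrop 2) × (Outcrop 1→Outcrop 3) = (-12205.7, -14924, -68533).
So ∂z/∂x = −n_x/n_z = −0.178099602 and ∂z/∂y = −n_y/n_z = −0.217763705.
Intercept c from Outcrop 1: 610 + 61369.38 + 1175045.33 = 1237024.71.
At (344033, 5396340): z_contact = −61272.14 − 1175126.99 + 1237024.71 = 625.58 m.
Depth below ground = 676.6 − 625.58 = 51.0 m.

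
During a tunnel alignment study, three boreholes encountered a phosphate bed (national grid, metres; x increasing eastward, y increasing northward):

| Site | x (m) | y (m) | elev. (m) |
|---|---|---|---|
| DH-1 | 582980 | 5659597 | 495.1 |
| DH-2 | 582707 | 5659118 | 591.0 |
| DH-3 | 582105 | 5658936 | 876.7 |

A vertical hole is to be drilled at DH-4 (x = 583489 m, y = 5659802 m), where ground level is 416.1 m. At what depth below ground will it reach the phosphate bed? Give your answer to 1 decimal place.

Let the plane be z = a·x + b·y + c.
DH-2−DH-1: −273a − 479b = 95.9;  DH-3−DH-1: −875a − 661b = 381.6.
Solving gives a = −0.500253486, b = 0.084904388.
Then c = 495.1 − a·582980 − b·5659597 = −188391.74.
At (583489, 5659802): z_contact = −291892.41 + 480542.02 − 188391.74 = 257.88 m.
Depth below ground = 416.1 − 257.88 = 158.2 m.

158.2 m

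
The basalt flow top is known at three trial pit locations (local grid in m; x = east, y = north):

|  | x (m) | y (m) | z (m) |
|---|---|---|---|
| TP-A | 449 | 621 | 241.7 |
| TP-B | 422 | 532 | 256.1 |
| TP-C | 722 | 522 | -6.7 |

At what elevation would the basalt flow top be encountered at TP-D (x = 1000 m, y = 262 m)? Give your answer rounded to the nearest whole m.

-276 m

Two edge vectors: TP-A→TP-B = (-27, -89, 14.4), TP-A→TP-C = (273, -99, -248.4).
Normal n = (TP-A→TP-B) × (TP-A→TP-C) = (23533.2, -2775.6, 26970).
So ∂z/∂x = −n_x/n_z = −0.87257 and ∂z/∂y = −n_y/n_z = 0.10291.
Intercept c from TP-A: 241.7 + 391.78 − 63.91 = 569.57.
At (1000, 262): z = −872.6 + 27.0 + 569.57 = -276.0 m.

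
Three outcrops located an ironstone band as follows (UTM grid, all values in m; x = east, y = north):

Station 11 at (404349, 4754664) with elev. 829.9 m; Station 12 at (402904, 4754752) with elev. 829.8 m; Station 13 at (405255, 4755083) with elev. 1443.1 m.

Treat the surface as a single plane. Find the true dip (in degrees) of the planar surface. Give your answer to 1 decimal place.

Let the plane be z = a·x + b·y + c.
Station 12−Station 11: −1445a + 88b = −0.1;  Station 13−Station 11: 906a + 419b = 613.2.
Solving gives a = 0.07882, b = 1.29306.
Gradient magnitude |∇z| = √(a² + b²) = √(0.00621 + 1.67201) = 1.29546.
True dip = arctan(1.29546) = 52.3°, dipping toward S (azimuth ≈ 183°).

52.3°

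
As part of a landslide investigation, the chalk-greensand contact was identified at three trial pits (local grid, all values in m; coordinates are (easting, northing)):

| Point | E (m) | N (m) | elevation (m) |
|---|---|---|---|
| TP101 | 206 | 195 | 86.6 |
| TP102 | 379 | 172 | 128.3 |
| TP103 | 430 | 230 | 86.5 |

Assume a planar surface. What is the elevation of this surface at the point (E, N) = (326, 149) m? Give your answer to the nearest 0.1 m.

140.6 m

Let the plane be z = a·E + b·N + c.
TP102−TP101: 173a − 23b = 41.7;  TP103−TP101: 224a + 35b = −0.1.
Solving gives a = 0.13003, b = −0.83502.
Then c = 86.6 − a·206 − b·195 = 222.64.
At (326, 149): z = 42.4 − 124.4 + 222.64 = 140.6 m.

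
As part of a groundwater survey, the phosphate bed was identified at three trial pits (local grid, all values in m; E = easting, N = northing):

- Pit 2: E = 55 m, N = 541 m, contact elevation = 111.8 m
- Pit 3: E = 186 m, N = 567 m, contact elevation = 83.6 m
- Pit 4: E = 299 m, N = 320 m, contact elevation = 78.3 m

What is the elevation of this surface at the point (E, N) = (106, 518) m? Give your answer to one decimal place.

103.2 m

Let the plane be z = a·E + b·N + c.
Pit 3−Pit 2: 131a + 26b = −28.2;  Pit 4−Pit 2: 244a − 221b = −33.5.
Solving gives a = −0.20125, b = −0.07061.
Then c = 111.8 − a·55 − b·541 = 161.07.
At (106, 518): z = −21.3 − 36.6 + 161.07 = 103.2 m.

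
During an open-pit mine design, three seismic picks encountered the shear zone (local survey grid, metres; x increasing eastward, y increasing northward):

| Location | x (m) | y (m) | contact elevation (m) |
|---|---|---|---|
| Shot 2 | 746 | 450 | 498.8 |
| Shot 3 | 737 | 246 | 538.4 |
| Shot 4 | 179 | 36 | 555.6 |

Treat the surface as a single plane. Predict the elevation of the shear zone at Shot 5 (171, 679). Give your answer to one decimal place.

429.2 m

Let the plane be z = a·x + b·y + c.
Shot 3−Shot 2: −9a − 204b = 39.6;  Shot 4−Shot 2: −567a − 414b = 56.8.
Solving gives a = 0.04294, b = −0.19601.
Then c = 498.8 − a·746 − b·450 = 554.97.
At (171, 679): z = 7.3 − 133.1 + 554.97 = 429.2 m.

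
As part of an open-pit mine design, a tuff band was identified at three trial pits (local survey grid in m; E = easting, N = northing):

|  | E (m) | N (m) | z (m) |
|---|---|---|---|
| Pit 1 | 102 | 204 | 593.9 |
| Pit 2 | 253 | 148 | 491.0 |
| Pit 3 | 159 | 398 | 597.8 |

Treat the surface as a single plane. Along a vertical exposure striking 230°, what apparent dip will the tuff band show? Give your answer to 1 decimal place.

18.7°

Two edge vectors: Pit 1→Pit 2 = (151, -56, -102.9), Pit 1→Pit 3 = (57, 194, 3.9).
Normal n = (Pit 1→Pit 2) × (Pit 1→Pit 3) = (19744.2, -6454.2, 32486).
So ∂z/∂E = −n_x/n_z = −0.60778 and ∂z/∂N = −n_y/n_z = 0.19868.
Unit vector along 230° is (sin 230°, cos 230°) = (-0.7660, -0.6428).
Slope in that direction = a·(-0.7660) + b·(-0.6428) = 0.33788.
Apparent dip = arctan|0.33788| = 18.7° (true dip is 32.6°, so apparent ≤ true as expected).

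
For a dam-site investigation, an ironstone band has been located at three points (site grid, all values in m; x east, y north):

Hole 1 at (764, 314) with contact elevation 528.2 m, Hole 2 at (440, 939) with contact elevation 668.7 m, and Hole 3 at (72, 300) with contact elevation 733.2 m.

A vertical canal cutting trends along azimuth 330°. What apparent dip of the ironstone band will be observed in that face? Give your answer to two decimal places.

11.85°

Two edge vectors: Hole 1→Hole 2 = (-324, 625, 140.5), Hole 1→Hole 3 = (-692, -14, 205).
Normal n = (Hole 1→Hole 2) × (Hole 1→Hole 3) = (130092, -30806, 437036).
So ∂z/∂x = −n_x/n_z = −0.29767 and ∂z/∂y = −n_y/n_z = 0.07049.
Unit vector along 330° is (sin 330°, cos 330°) = (-0.5000, 0.8660).
Slope in that direction = a·(-0.5000) + b·(0.8660) = 0.20988.
Apparent dip = arctan|0.20988| = 11.85° (true dip is 17.0°, so apparent ≤ true as expected).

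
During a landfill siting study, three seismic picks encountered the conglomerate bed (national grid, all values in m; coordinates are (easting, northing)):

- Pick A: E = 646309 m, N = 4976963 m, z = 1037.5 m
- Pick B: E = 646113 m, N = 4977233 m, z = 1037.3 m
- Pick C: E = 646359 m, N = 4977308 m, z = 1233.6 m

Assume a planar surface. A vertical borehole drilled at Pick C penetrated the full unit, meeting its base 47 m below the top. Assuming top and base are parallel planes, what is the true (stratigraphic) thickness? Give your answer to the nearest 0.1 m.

36.6 m

Two edge vectors: Pick A→Pick B = (-196, 270, -0.2), Pick A→Pick C = (50, 345, 196.1).
Normal n = (Pick A→Pick B) × (Pick A→Pick C) = (53016, 38425.6, -81120).
So ∂z/∂E = −n_x/n_z = 0.65355 and ∂z/∂N = −n_y/n_z = 0.47369.
|∇z| = √(a²+b²) = 0.80716, so dip δ = arctan(0.80716) = 38.91°.
True thickness = vertical thickness × cos δ = 47 × cos 38.91° = 36.6 m.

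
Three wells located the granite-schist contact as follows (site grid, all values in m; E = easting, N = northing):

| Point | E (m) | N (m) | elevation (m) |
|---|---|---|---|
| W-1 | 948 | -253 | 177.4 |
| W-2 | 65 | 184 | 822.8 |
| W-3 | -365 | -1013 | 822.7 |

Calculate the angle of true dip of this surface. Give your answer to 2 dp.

Let the plane be z = a·E + b·N + c.
W-2−W-1: −883a + 437b = 645.4;  W-3−W-1: −1313a − 760b = 645.3.
Solving gives a = −0.62055, b = 0.22301.
Gradient magnitude |∇z| = √(a² + b²) = √(0.38508 + 0.04973) = 0.65941.
True dip = arctan(0.65941) = 33.40°, dipping toward ESE (azimuth ≈ 110°).

33.40°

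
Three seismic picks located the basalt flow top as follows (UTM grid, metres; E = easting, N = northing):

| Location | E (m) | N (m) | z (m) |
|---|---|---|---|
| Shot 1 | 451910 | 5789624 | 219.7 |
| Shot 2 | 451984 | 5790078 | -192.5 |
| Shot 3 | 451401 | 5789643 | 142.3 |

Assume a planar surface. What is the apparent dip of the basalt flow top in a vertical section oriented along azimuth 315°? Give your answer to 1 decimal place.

36.4°

Let the plane be z = a·E + b·N + c.
Shot 2−Shot 1: 74a + 454b = −412.2;  Shot 3−Shot 1: −509a + 19b = −77.4.
Solving gives a = 0.11746, b = −0.92707.
Unit vector along 315° is (sin 315°, cos 315°) = (-0.7071, 0.7071).
Slope in that direction = a·(-0.7071) + b·(0.7071) = −0.73860.
Apparent dip = arctan|0.73860| = 36.4° (true dip is 43.1°, so apparent ≤ true as expected).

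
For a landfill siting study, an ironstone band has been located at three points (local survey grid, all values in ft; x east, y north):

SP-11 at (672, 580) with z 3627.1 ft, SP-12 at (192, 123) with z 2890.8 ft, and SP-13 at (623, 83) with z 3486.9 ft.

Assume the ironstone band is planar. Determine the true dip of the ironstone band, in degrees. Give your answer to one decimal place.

Let the plane be z = a·x + b·y + c.
SP-12−SP-11: −480a − 457b = −736.3;  SP-13−SP-11: −49a − 497b = −140.2.
Solving gives a = 1.39647, b = 0.14441.
Gradient magnitude |∇z| = √(a² + b²) = √(1.95012 + 0.02086) = 1.40391.
True dip = arctan(1.40391) = 54.5°, dipping toward W (azimuth ≈ 264°).

54.5°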